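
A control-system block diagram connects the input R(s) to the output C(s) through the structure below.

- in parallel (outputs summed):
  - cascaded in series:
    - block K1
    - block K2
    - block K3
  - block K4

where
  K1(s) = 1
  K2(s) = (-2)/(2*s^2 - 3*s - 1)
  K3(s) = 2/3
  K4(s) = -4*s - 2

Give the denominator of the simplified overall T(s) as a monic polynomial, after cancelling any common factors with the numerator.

Step 1. combine K1, K2, K3 in series -> (-4)/(6*s^2 - 9*s - 3)
Step 2. parallel reduction of (K1*K2*K3), K4 -> (-24*s^3 + 24*s^2 + 30*s + 2)/(6*s^2 - 9*s - 3)
The result of step 2 is T(s) in lowest terms. Its denominator has leading coefficient 6; dividing the denominator through by 6 makes it monic.

Answer: s^2 - 3*s/2 - 1/2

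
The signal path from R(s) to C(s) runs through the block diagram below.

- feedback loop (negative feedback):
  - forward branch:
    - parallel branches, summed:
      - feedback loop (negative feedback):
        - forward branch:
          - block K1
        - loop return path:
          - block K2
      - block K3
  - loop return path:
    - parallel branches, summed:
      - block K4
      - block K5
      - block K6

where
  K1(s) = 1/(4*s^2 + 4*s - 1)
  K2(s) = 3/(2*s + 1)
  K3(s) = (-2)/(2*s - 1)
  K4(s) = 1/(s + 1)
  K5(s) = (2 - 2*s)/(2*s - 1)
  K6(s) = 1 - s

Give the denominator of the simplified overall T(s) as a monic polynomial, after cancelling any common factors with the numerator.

Reducing step by step:

Step 1 - close the feedback loop around K1, K2, giving (2*s + 1)/(8*s^3 + 12*s^2 + 2*s + 2)
Step 2 - reduce the parallel group [K1/(1+K1*K2)], K3, giving (-16*s^3 - 20*s^2 - 4*s - 5)/(16*s^4 + 16*s^3 - 8*s^2 + 2*s - 2)
Step 3 - sum the parallel branches K4, K5, K6, giving (-2*s^3 - s^2 + 4*s)/(2*s^2 + s - 1)
Step 4 - collapse the loop (([K1/(1+K1*K2)]+K3) forward, (K4+K5+K6) return), giving (-32*s^5 - 56*s^4 - 12*s^3 + 6*s^2 - s + 5)/(64*s^6 + 104*s^5 - 52*s^4 - 86*s^3 - 5*s^2 - 24*s + 2)
No further cancellation is possible in the step-4 result, so that is T(s). Its denominator becomes monic after dividing by the leading coefficient 64.

Answer: s^6 + 13*s^5/8 - 13*s^4/16 - 43*s^3/32 - 5*s^2/64 - 3*s/8 + 1/32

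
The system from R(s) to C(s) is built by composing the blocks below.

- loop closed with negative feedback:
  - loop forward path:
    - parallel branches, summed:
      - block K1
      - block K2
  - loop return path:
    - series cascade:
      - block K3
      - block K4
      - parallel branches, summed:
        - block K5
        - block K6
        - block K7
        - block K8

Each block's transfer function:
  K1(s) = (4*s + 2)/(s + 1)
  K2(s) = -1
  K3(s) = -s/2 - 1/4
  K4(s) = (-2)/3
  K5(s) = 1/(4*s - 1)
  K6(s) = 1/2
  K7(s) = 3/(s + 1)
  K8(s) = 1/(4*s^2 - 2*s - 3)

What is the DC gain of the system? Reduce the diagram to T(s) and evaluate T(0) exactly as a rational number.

Answer: 36/49

Working:
(1) parallel reduction of K1, K2 = (3*s + 1)/(s + 1)
(2) reduce the parallel group K5, K6, K7, K8 = (16*s^4 + 108*s^3 - 82*s^2 - 71*s + 13)/(32*s^4 + 8*s^3 - 44*s^2 - 14*s + 6)
(3) multiply K3, K4, (K5+K6+K7+K8) (series) = (32*s^5 + 232*s^4 - 56*s^3 - 224*s^2 - 45*s + 13)/(192*s^4 + 48*s^3 - 264*s^2 - 84*s + 36)
(4) collapse the loop ((K1+K2) forward, (K3*K4*(K5+K6+K7+K8)) return) = (576*s^5 + 336*s^4 - 744*s^3 - 516*s^2 + 24*s + 36)/(96*s^6 + 920*s^5 + 304*s^4 - 944*s^3 - 707*s^2 - 54*s + 49)
That last expression is T(s); at s = 0 only the constant terms survive, so T(0) = 36/49.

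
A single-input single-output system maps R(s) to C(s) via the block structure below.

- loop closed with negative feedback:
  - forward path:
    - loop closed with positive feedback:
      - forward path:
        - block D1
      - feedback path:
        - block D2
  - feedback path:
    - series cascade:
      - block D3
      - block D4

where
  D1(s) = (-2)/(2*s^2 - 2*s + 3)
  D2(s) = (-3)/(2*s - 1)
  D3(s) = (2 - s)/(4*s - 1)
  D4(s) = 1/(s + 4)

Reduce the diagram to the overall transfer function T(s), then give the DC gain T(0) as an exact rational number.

1. collapse the loop (D1 forward, D2 return) gives (2 - 4*s)/(4*s^3 - 6*s^2 + 8*s - 9)
2. combine D3, D4 in series gives (2 - s)/(4*s^2 + 15*s - 4)
3. collapse the loop ([D1/(1-D1*D2)] forward, (D3*D4) return) gives (-16*s^3 - 52*s^2 + 46*s - 8)/(16*s^5 + 36*s^4 - 74*s^3 + 112*s^2 - 177*s + 40)
That last expression is T(s); at s = 0 only the constant terms survive, so T(0) = -8/40 = -1/5.

Final answer: -1/5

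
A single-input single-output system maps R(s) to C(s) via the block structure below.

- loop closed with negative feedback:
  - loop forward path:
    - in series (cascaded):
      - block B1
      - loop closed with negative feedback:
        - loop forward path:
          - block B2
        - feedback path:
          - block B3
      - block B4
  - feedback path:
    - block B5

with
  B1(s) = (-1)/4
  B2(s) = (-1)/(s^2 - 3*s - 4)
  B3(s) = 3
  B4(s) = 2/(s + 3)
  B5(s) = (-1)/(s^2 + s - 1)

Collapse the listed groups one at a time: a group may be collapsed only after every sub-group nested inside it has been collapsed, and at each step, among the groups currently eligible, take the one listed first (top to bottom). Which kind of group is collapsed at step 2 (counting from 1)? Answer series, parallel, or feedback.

Answer: series

Working:
[1] close the feedback loop around B2, B3
[2] combine B1, [B2/(1+B2*B3)], B4 in series
[3] apply the feedback formula to (B1*[B2/(1+B2*B3)]*B4), B5
Step 2 collapses a series group.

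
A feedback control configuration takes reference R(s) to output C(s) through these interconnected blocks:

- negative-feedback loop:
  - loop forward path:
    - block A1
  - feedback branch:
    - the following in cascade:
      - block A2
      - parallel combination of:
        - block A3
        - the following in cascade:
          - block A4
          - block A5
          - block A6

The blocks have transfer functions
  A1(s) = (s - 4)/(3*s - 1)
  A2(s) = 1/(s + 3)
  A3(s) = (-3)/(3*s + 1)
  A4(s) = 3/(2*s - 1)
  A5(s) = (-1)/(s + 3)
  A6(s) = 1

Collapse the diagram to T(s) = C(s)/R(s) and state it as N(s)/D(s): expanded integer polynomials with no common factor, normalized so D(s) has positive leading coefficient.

First reduce the diagram to T(s).

(1) reduce the series chain A4, A5, A6; result (-3)/(2*s^2 + 5*s - 3)
(2) parallel reduction of A3, (A4*A5*A6); result (-6*s^2 - 24*s + 6)/(6*s^3 + 17*s^2 - 4*s - 3)
(3) combine A2, (A3+(A4*A5*A6)) in series; result (-6*s^2 - 24*s + 6)/(6*s^4 + 35*s^3 + 47*s^2 - 15*s - 9)
(4) close the feedback loop around A1, (A2*(A3+(A4*A5*A6))), which is the overall transfer function T(s) = C(s)/R(s) in lowest terms

Answer: (6*s^5 + 11*s^4 - 93*s^3 - 203*s^2 + 51*s + 36)/(18*s^5 + 99*s^4 + 100*s^3 - 92*s^2 + 90*s - 15)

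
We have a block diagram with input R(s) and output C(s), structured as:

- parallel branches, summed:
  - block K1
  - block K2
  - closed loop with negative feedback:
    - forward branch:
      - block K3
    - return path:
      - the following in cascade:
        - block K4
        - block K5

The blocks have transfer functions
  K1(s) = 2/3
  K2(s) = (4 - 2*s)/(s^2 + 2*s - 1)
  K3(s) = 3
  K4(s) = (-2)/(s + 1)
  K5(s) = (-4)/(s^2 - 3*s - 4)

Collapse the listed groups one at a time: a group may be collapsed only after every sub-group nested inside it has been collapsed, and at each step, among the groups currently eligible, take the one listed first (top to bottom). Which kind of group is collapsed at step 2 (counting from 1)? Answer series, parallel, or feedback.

Answer: feedback

Working:
1. multiply K4, K5 (series)
2. close the feedback loop around K3, (K4*K5)
3. sum the parallel branches K1, K2, [K3/(1+K3*(K4*K5))]
So the answer for step 2 is feedback.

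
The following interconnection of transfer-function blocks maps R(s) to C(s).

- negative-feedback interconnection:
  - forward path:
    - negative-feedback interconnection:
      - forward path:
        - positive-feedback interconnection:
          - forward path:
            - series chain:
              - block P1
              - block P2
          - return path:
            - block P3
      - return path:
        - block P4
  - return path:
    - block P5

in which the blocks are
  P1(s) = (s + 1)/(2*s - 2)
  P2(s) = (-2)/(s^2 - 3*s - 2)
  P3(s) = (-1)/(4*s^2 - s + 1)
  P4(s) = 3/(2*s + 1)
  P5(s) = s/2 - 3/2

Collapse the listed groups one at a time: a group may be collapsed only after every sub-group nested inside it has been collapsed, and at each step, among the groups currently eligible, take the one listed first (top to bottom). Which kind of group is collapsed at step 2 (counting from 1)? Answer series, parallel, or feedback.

Step 1. multiply P1, P2 (series)
Step 2. apply the feedback formula to (P1*P2), P3
Step 3. collapse the loop ([(P1*P2)/(1-(P1*P2)*P3)] forward, P4 return)
Step 4. feedback reduction of [[(P1*P2)/(1-(P1*P2)*P3)]/(1+[(P1*P2)/(1-(P1*P2)*P3)]*P4)], P5
Step 2 collapses a feedback group.

Therefore the answer is feedback.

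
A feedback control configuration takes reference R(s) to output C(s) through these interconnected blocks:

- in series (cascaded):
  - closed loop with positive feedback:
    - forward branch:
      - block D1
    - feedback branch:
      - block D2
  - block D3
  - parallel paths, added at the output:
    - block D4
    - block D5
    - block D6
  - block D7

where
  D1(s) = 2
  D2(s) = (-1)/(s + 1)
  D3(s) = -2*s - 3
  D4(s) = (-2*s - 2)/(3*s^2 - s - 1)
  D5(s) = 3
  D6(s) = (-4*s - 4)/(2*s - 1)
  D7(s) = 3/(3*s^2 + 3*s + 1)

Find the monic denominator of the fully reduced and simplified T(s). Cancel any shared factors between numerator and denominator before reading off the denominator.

Step 1 - collapse the loop (D1 forward, D2 return) -> (2*s + 2)/(s + 3)
Step 2 - sum the parallel branches D4, D5, D6 -> (6*s^3 - 27*s^2 + 3*s + 9)/(6*s^3 - 5*s^2 - s + 1)
Step 3 - series reduction of [D1/(1-D1*D2)], D3, (D4+D5+D6), D7 -> (-72*s^5 + 144*s^4 + 666*s^3 + 288*s^2 - 324*s - 162)/(18*s^6 + 57*s^5 - 3*s^4 - 41*s^3 - 13*s^2 + 7*s + 3)
Step 3 gives the fully reduced T(s), with no common factor left to cancel. The denominator's leading coefficient is 18, so divide each of its coefficients by 18 to get the monic form.

Hence the answer: s^6 + 19*s^5/6 - s^4/6 - 41*s^3/18 - 13*s^2/18 + 7*s/18 + 1/6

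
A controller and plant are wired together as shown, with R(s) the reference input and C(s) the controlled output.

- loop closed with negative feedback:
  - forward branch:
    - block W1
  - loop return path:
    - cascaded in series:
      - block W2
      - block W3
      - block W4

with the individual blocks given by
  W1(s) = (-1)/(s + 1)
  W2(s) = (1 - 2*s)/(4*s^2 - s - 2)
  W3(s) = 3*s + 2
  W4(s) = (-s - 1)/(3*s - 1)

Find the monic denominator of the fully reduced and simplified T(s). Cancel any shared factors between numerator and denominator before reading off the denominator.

Step 1: combine W2, W3, W4 in series: (6*s^3 + 7*s^2 - s - 2)/(12*s^3 - 7*s^2 - 5*s + 2)
Step 2: apply the feedback formula to W1, (W2*W3*W4): (-12*s^3 + 7*s^2 + 5*s - 2)/(12*s^4 - s^3 - 19*s^2 - 2*s + 4)
That last expression is T(s), already simplified. Scaling its denominator by 1/12 (the reciprocal of the leading coefficient) yields the monic denominator.

Final answer: s^4 - s^3/12 - 19*s^2/12 - s/6 + 1/3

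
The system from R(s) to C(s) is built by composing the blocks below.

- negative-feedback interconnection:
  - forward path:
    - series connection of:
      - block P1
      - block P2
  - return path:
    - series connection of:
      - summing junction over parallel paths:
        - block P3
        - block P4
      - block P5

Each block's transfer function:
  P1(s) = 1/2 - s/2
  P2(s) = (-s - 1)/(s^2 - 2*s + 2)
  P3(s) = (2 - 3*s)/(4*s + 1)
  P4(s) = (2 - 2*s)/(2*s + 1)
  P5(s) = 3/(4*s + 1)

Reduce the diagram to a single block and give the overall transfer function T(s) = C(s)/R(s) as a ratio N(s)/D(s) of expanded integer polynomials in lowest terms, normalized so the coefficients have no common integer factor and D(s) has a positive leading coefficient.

1. multiply P1, P2 (series) -> (s^2 - 1)/(2*s^2 - 4*s + 4)
2. add P3, P4 (parallel) -> (-14*s^2 + 7*s + 4)/(8*s^2 + 6*s + 1)
3. multiply (P3+P4), P5 (series) -> (-42*s^2 + 21*s + 12)/(32*s^3 + 32*s^2 + 10*s + 1)
4. apply the feedback formula to (P1*P2), ((P3+P4)*P5) - this is the overall T(s), already in the required normalized form

Answer: (32*s^5 + 32*s^4 - 22*s^3 - 31*s^2 - 10*s - 1)/(64*s^5 - 106*s^4 + 41*s^3 + 144*s^2 + 15*s - 8)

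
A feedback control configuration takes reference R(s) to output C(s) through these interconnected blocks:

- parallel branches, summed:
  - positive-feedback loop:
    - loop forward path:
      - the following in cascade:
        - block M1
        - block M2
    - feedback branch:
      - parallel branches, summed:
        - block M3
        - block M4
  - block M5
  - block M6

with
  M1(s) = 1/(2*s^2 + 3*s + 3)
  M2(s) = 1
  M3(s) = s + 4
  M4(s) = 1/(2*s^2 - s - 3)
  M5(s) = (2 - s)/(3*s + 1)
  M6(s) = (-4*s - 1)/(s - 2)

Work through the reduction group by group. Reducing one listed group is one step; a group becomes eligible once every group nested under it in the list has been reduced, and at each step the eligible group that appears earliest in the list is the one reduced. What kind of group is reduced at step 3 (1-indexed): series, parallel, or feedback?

(1) multiply M1, M2 (series)
(2) sum the parallel branches M3, M4
(3) collapse the loop ((M1*M2) forward, (M3+M4) return)
(4) add [(M1*M2)/(1-(M1*M2)*(M3+M4))], M5, M6 (parallel)
Step 3 collapses a feedback group.

Hence the answer: feedback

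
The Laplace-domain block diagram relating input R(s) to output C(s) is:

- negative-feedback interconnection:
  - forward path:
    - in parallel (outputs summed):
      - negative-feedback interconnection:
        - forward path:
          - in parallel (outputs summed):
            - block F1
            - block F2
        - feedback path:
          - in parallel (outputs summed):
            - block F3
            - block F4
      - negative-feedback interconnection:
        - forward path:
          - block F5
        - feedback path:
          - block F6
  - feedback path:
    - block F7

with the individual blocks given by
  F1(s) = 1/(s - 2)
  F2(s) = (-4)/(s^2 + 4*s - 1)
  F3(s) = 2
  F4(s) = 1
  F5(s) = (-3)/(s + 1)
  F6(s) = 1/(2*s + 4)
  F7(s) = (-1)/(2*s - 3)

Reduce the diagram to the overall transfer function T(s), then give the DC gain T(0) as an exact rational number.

Answer: 807/200

Working:
[1] sum the parallel branches F1, F2: (s^2 + 7)/(s^3 + 2*s^2 - 9*s + 2)
[2] reduce the parallel group F3, F4: 3
[3] reduce the feedback loop with forward (F1+F2) and return (F3+F4): (s^2 + 7)/(s^3 + 5*s^2 - 9*s + 23)
[4] collapse the loop (F5 forward, F6 return): (-6*s - 12)/(2*s^2 + 6*s + 1)
[5] sum the parallel branches [(F1+F2)/(1+(F1+F2)*(F3+F4))], [F5/(1+F5*F6)]: (-4*s^4 - 36*s^3 + 9*s^2 + 12*s - 269)/(2*s^5 + 16*s^4 + 13*s^3 - 3*s^2 + 129*s + 23)
[6] collapse the loop (([(F1+F2)/(1+(F1+F2)*(F3+F4))]+[F5/(1+F5*F6)]) forward, F7 return): (-8*s^5 - 60*s^4 + 126*s^3 - 3*s^2 - 574*s + 807)/(4*s^6 + 26*s^5 - 18*s^4 - 9*s^3 + 258*s^2 - 353*s + 200)
Step 6 gives the overall T(s). Then T(0) = 807/200.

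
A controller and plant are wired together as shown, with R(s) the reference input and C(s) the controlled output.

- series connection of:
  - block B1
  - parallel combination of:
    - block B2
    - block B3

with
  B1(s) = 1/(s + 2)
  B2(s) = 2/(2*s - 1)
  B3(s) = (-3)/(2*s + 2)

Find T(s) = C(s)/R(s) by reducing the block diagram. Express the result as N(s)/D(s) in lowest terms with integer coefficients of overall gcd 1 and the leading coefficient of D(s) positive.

Step 1: sum the parallel branches B2, B3 gives (7 - 2*s)/(4*s^2 + 2*s - 2)
Step 2: combine B1, (B2+B3) in series; the result is T(s) itself (integer coefficients, no common factor, positive leading denominator coefficient)

Answer: (7 - 2*s)/(4*s^3 + 10*s^2 + 2*s - 4)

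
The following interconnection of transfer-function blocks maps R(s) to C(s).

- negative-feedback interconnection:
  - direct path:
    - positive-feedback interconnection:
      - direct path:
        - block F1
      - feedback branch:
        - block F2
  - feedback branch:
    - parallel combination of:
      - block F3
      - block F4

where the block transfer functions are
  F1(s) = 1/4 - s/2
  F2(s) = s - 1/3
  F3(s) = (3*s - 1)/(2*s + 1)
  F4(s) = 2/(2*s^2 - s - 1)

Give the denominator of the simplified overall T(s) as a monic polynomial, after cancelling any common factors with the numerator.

First reduce the diagram to T(s).

[1] collapse the loop (F1 forward, F2 return) gives (3 - 6*s)/(6*s^2 - 5*s + 13)
[2] sum the parallel branches F3, F4 gives (3*s^2 - 4*s + 3)/(2*s^2 - s - 1)
[3] collapse the loop ([F1/(1-F1*F2)] forward, (F3+F4) return) gives (-12*s^3 + 12*s^2 + 3*s - 3)/(12*s^4 - 34*s^3 + 58*s^2 - 38*s - 4)
No further cancellation is possible in the step-3 result, so that is T(s). Its denominator becomes monic after dividing by the leading coefficient 12.

Answer: s^4 - 17*s^3/6 + 29*s^2/6 - 19*s/6 - 1/3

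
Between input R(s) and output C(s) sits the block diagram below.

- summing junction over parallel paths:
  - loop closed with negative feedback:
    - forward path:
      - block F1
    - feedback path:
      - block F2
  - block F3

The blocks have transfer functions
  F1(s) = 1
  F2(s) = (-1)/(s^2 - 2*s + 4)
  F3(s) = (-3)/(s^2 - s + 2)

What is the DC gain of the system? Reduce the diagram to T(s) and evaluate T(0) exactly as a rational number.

Step 1. apply the feedback formula to F1, F2, giving (s^2 - 2*s + 4)/(s^2 - 2*s + 3)
Step 2. combine [F1/(1+F1*F2)], F3 in parallel, giving (s^4 - 3*s^3 + 5*s^2 - 2*s - 1)/(s^4 - 3*s^3 + 7*s^2 - 7*s + 6)
DC gain: substitute s = 0 into T(s) from step 2: T(0) = -1/6.

Answer: -1/6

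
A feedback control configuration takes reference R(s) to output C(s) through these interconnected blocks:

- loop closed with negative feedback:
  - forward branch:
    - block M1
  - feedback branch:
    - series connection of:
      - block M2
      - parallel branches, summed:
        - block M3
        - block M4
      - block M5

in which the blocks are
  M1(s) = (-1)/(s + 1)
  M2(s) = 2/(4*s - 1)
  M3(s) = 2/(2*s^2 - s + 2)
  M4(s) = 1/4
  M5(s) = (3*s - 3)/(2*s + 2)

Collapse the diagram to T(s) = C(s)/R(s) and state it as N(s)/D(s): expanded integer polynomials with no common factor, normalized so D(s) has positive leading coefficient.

The answer is (-32*s^4 - 8*s^3 - 12*s^2 - 28*s + 8)/(32*s^5 + 40*s^4 + 14*s^3 + 49*s^2 - 13*s + 22).

Reasoning:
(1) sum the parallel branches M3, M4 = (2*s^2 - s + 10)/(8*s^2 - 4*s + 8)
(2) reduce the series chain M2, (M3+M4), M5 = (6*s^3 - 9*s^2 + 33*s - 30)/(32*s^4 + 8*s^3 + 12*s^2 + 28*s - 8)
(3) feedback reduction of M1, (M2*(M3+M4)*M5), giving the overall T(s)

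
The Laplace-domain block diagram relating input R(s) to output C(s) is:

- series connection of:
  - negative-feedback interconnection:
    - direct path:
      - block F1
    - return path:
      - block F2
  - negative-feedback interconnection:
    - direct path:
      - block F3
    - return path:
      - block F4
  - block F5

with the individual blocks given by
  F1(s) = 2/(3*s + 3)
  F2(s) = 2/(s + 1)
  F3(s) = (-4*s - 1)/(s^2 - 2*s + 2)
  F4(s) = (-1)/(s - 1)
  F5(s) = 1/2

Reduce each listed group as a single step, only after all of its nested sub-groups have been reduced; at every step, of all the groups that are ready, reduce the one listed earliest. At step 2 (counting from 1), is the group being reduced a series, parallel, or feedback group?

Step 1 - collapse the loop (F1 forward, F2 return)
Step 2 - close the feedback loop around F3, F4
Step 3 - reduce the series chain [F1/(1+F1*F2)], [F3/(1+F3*F4)], F5
Step 2 collapses a feedback group.

Answer: feedback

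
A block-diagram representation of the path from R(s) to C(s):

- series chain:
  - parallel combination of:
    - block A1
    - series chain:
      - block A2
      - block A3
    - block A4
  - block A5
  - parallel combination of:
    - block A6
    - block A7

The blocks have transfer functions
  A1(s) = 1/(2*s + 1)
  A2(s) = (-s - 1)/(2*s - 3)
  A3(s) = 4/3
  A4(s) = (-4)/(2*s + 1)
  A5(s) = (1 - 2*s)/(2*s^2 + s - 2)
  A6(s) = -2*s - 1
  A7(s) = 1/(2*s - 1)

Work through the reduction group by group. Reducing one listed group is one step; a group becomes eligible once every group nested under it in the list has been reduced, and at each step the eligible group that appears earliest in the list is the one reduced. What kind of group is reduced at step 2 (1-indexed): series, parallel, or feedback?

Step 1: multiply A2, A3 (series)
Step 2: add A1, (A2*A3), A4 (parallel)
Step 3: add A6, A7 (parallel)
Step 4: combine (A1+(A2*A3)+A4), A5, (A6+A7) in series
The group at step 2 is a parallel group.

Therefore the answer is parallel.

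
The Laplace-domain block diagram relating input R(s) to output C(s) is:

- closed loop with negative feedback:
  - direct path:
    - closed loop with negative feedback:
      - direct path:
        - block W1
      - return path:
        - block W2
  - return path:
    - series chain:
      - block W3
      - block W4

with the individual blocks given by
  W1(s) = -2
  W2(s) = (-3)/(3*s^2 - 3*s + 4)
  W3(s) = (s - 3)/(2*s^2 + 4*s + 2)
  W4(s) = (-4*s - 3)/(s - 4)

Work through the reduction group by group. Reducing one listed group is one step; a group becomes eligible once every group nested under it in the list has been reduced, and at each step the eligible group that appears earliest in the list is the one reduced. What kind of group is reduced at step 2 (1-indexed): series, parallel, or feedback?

Step 1: reduce the feedback loop with forward W1 and return W2
Step 2: reduce the series chain W3, W4
Step 3: collapse the loop ([W1/(1+W1*W2)] forward, (W3*W4) return)
The group at step 2 is a series group.

Hence the answer: series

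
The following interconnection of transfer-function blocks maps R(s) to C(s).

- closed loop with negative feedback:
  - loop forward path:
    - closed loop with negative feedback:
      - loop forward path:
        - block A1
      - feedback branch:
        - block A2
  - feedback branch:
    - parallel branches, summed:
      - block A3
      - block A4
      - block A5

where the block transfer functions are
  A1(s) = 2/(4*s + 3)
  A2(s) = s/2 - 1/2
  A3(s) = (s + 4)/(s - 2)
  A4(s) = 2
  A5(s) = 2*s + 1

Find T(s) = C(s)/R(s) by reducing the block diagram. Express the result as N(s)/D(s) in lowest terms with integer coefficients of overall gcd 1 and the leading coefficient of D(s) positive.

Answer: (2*s - 4)/(9*s^2 - 8*s - 8)

Working:
1. apply the feedback formula to A1, A2 gives 2/(5*s + 2)
2. parallel reduction of A3, A4, A5 gives (2*s^2 - 2)/(s - 2)
3. apply the feedback formula to [A1/(1+A1*A2)], (A3+A4+A5), giving the overall T(s)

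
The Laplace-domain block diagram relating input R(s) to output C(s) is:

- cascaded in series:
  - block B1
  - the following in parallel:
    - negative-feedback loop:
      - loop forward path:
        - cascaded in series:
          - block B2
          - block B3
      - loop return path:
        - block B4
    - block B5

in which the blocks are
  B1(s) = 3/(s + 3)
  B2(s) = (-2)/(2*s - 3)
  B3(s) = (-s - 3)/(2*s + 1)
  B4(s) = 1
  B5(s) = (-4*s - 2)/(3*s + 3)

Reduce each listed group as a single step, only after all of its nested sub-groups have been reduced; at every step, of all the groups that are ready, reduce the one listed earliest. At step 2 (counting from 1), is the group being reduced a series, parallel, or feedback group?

The answer is feedback.

Reasoning:
(1) multiply B2, B3 (series)
(2) reduce the feedback loop with forward (B2*B3) and return B4
(3) add [(B2*B3)/(1+(B2*B3)*B4)], B5 (parallel)
(4) reduce the series chain B1, ([(B2*B3)/(1+(B2*B3)*B4)]+B5)
Step 2 collapses a feedback group.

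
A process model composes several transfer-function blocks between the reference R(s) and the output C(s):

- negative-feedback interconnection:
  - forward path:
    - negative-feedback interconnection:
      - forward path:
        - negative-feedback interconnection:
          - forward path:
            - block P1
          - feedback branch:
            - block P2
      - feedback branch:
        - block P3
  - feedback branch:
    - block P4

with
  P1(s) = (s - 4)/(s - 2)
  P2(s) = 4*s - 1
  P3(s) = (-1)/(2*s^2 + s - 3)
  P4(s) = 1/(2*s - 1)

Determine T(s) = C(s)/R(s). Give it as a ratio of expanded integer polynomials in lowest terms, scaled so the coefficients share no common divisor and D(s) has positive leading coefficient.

1. apply the feedback formula to P1, P2; result (s - 4)/(4*s^2 - 16*s + 2)
2. reduce the feedback loop with forward [P1/(1+P1*P2)] and return P3; result (2*s^3 - 7*s^2 - 7*s + 12)/(8*s^4 - 28*s^3 - 24*s^2 + 49*s - 2)
3. feedback reduction of [[P1/(1+P1*P2)]/(1+[P1/(1+P1*P2)]*P3)], P4: this yields T(s), and no further normalization is needed

Hence the answer: (4*s^4 - 16*s^3 - 7*s^2 + 31*s - 12)/(16*s^5 - 64*s^4 - 18*s^3 + 115*s^2 - 60*s + 14)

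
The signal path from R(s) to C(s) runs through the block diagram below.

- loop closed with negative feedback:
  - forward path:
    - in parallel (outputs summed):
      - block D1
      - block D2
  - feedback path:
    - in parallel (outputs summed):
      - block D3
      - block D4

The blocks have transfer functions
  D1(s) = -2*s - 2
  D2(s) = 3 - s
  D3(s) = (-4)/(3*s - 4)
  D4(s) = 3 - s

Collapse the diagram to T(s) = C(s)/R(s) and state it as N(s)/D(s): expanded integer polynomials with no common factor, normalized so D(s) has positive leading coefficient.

First reduce the diagram to T(s).

Step 1: combine D1, D2 in parallel; result 1 - 3*s
Step 2: sum the parallel branches D3, D4; result (-3*s^2 + 13*s - 16)/(3*s - 4)
Step 3: apply the feedback formula to (D1+D2), (D3+D4), which is the overall transfer function T(s) = C(s)/R(s) in lowest terms

Answer: (-9*s^2 + 15*s - 4)/(9*s^3 - 42*s^2 + 64*s - 20)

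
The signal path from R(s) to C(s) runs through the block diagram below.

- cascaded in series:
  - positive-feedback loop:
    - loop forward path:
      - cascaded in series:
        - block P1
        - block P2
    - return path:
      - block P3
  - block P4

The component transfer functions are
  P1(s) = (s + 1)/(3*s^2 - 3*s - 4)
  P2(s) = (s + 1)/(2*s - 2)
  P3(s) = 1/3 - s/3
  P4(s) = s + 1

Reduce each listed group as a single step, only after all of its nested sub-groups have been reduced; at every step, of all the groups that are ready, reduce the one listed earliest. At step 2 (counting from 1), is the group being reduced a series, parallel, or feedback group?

Step 1: series reduction of P1, P2
Step 2: apply the feedback formula to (P1*P2), P3
Step 3: combine [(P1*P2)/(1-(P1*P2)*P3)], P4 in series
Step 2 collapses a feedback group.

Answer: feedback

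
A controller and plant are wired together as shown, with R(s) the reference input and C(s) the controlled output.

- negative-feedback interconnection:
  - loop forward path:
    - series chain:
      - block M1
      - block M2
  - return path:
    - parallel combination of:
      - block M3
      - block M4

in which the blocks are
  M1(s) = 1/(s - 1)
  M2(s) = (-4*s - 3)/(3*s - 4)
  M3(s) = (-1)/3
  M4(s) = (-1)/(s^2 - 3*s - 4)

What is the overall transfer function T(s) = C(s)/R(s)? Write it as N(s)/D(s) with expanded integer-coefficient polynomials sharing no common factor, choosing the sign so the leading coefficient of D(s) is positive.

Reducing step by step:

Step 1 - combine M1, M2 in series, giving (-4*s - 3)/(3*s^2 - 7*s + 4)
Step 2 - parallel reduction of M3, M4, giving (-s^2 + 3*s + 1)/(3*s^2 - 9*s - 12)
Step 3 - close the feedback loop around (M1*M2), (M3+M4), giving the overall T(s)

Answer: (-12*s^3 + 27*s^2 + 75*s + 36)/(9*s^4 - 44*s^3 + 30*s^2 + 35*s - 51)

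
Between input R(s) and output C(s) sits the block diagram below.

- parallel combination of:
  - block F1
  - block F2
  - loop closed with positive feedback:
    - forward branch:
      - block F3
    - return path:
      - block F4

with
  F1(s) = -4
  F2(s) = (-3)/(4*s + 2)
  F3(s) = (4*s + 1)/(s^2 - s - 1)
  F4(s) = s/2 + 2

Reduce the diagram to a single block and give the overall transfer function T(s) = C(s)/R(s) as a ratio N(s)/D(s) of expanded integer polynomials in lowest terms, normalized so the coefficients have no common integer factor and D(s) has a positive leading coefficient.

First reduce the diagram to T(s).

1. feedback reduction of F3, F4 -> (-8*s - 2)/(2*s^2 + 19*s + 6)
2. parallel reduction of F1, F2, [F3/(1-F3*F4)], which is the overall transfer function T(s) = C(s)/R(s) in lowest terms

Answer: (-32*s^3 - 358*s^2 - 329*s - 70)/(8*s^3 + 80*s^2 + 62*s + 12)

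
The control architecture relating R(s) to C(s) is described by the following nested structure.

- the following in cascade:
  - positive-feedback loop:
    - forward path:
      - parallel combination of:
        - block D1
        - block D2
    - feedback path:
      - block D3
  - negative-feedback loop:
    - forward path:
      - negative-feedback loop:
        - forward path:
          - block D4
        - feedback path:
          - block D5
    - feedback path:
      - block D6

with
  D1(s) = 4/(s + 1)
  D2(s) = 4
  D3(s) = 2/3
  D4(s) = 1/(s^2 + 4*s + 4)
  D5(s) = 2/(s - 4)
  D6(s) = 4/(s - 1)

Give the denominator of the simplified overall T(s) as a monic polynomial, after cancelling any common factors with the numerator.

[1] reduce the parallel group D1, D2 -> (4*s + 8)/(s + 1)
[2] collapse the loop ((D1+D2) forward, D3 return) -> (-12*s - 24)/(5*s + 13)
[3] reduce the feedback loop with forward D4 and return D5 -> (s - 4)/(s^3 - 12*s - 14)
[4] feedback reduction of [D4/(1+D4*D5)], D6 -> (s^2 - 5*s + 4)/(s^4 - s^3 - 12*s^2 + 2*s - 2)
[5] combine [(D1+D2)/(1-(D1+D2)*D3)], [[D4/(1+D4*D5)]/(1+[D4/(1+D4*D5)]*D6)] in series -> (-12*s^3 + 36*s^2 + 72*s - 96)/(5*s^5 + 8*s^4 - 73*s^3 - 146*s^2 + 16*s - 26)
No further cancellation is possible in the step-5 result, so that is T(s). Its denominator becomes monic after dividing by the leading coefficient 5.

Hence the answer: s^5 + 8*s^4/5 - 73*s^3/5 - 146*s^2/5 + 16*s/5 - 26/5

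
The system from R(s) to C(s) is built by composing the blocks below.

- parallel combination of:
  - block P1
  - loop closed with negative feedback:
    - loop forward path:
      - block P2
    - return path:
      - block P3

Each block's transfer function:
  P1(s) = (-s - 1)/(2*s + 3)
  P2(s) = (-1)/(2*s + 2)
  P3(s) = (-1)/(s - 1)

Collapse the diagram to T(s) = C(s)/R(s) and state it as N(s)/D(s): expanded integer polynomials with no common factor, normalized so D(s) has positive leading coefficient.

First reduce the diagram to T(s).

1. close the feedback loop around P2, P3 -> (1 - s)/(2*s^2 - 1)
2. combine P1, [P2/(1+P2*P3)] in parallel, which is the overall transfer function T(s) = C(s)/R(s) in lowest terms

Answer: (-2*s^3 - 4*s^2 + 4)/(4*s^3 + 6*s^2 - 2*s - 3)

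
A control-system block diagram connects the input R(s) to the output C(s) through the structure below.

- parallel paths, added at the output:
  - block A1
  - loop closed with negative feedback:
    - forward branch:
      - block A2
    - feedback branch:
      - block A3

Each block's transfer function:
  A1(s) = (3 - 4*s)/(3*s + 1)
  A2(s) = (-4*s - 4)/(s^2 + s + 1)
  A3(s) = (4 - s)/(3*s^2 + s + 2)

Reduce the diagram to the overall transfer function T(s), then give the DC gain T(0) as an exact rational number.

1. feedback reduction of A2, A3; result (-12*s^3 - 16*s^2 - 12*s - 8)/(3*s^4 + 4*s^3 + 10*s^2 - 9*s - 14)
2. parallel reduction of A1, [A2/(1+A2*A3)]; result (-12*s^5 - 43*s^4 - 88*s^3 + 14*s^2 - 7*s - 50)/(9*s^5 + 15*s^4 + 34*s^3 - 17*s^2 - 51*s - 14)
Evaluating the step-2 result (the overall T(s)) at s = 0 gives T(0) = -50/(-14) = 25/7.

Therefore the answer is 25/7.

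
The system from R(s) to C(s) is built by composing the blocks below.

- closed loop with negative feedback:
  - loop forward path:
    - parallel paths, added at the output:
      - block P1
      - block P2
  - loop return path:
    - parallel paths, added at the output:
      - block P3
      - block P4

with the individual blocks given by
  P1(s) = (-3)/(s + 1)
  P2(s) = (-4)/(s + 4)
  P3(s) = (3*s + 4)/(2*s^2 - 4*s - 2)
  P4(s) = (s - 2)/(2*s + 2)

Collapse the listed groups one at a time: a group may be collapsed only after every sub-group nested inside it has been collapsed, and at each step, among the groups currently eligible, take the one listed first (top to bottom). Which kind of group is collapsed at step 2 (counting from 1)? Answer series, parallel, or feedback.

Reducing step by step:

1. reduce the parallel group P1, P2
2. reduce the parallel group P3, P4
3. close the feedback loop around (P1+P2), (P3+P4)
So the answer for step 2 is parallel.

Answer: parallel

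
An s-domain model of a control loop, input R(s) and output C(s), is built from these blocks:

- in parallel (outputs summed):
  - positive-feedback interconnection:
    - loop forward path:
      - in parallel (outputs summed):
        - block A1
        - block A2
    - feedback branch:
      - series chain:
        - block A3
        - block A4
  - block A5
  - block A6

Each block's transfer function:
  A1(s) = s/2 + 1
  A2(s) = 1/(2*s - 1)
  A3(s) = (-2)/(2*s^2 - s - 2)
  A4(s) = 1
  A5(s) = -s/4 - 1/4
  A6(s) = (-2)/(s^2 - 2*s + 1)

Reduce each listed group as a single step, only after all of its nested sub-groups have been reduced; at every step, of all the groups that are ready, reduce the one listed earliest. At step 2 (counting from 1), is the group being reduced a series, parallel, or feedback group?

Answer: series

Working:
Step 1 - add A1, A2 (parallel)
Step 2 - combine A3, A4 in series
Step 3 - feedback reduction of (A1+A2), (A3*A4)
Step 4 - combine [(A1+A2)/(1-(A1+A2)*(A3*A4))], A5, A6 in parallel
The group at step 2 is a series group.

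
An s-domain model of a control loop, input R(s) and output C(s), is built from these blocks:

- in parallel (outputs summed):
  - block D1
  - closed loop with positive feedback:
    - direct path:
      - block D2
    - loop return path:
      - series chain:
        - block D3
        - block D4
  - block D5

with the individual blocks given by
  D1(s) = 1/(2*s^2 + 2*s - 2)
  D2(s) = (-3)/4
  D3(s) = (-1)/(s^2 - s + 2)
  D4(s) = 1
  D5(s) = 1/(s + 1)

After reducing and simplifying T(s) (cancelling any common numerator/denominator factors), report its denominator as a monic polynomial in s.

Step 1 - series reduction of D3, D4 -> (-1)/(s^2 - s + 2)
Step 2 - reduce the feedback loop with forward D2 and return (D3*D4) -> (-3*s^2 + 3*s - 6)/(4*s^2 - 4*s + 5)
Step 3 - reduce the parallel group D1, [D2/(1-D2*(D3*D4))], D5 -> (-6*s^5 + 2*s^4 + 4*s^3 - 24*s^2 + 13*s + 7)/(8*s^5 + 8*s^4 - 6*s^3 + 12*s^2 + 8*s - 10)
T(s) is the step-3 result (common factors already cancelled). Leading coefficient of the denominator: 8. Divide through by 8 for the monic polynomial.

Therefore the answer is s^5 + s^4 - 3*s^3/4 + 3*s^2/2 + s - 5/4.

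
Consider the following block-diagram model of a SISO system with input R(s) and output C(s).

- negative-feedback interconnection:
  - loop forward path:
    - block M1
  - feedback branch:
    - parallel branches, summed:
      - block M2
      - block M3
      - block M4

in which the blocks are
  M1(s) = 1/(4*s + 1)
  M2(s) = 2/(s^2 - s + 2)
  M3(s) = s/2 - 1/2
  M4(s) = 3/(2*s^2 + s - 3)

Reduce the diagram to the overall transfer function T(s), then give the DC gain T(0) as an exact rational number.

1. add M2, M3, M4 (parallel), giving (2*s^5 - 3*s^4 + s^3 + 19*s^2 - 13*s + 6)/(4*s^4 - 2*s^3 + 10*s - 12)
2. feedback reduction of M1, (M2+M3+M4), giving (4*s^4 - 2*s^3 + 10*s - 12)/(18*s^5 - 7*s^4 - s^3 + 59*s^2 - 51*s - 6)
Evaluating the step-2 result (the overall T(s)) at s = 0 gives T(0) = -12/(-6) = 2.

Final answer: 2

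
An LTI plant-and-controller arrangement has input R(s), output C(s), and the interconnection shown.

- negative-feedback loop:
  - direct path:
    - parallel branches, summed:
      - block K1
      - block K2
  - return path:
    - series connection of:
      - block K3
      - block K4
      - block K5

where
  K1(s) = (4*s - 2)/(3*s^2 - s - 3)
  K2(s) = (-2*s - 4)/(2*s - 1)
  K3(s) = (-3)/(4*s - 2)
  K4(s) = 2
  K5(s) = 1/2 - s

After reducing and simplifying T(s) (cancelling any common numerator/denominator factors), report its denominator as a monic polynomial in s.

Reducing step by step:

1. reduce the parallel group K1, K2 -> (-6*s^3 - 2*s^2 + 2*s + 14)/(6*s^3 - 5*s^2 - 5*s + 3)
2. cascade K3, K4, K5 -> 3/2
3. collapse the loop ((K1+K2) forward, (K3*K4*K5) return) -> (6*s^3 + 2*s^2 - 2*s - 14)/(3*s^3 + 8*s^2 + 2*s - 24)
The result of step 3 is T(s) in lowest terms. Its denominator has leading coefficient 3; dividing the denominator through by 3 makes it monic.

Answer: s^3 + 8*s^2/3 + 2*s/3 - 8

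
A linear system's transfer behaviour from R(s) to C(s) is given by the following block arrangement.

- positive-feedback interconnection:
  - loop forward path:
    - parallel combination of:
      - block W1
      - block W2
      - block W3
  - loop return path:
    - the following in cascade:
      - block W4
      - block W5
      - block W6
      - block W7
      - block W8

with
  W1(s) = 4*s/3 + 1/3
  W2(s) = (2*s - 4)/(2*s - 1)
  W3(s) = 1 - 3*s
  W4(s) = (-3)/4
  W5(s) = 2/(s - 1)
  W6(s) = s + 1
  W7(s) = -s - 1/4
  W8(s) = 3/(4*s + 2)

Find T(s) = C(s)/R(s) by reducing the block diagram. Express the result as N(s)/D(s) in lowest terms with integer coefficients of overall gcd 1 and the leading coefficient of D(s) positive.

[1] add W1, W2, W3 (parallel) gives (-10*s^2 + 19*s - 16)/(6*s - 3)
[2] series reduction of W4, W5, W6, W7, W8 gives (36*s^2 + 45*s + 9)/(32*s^2 - 16*s - 16)
[3] collapse the loop ((W1+W2+W3) forward, (W4*W5*W6*W7*W8) return), giving the overall T(s)

Therefore the answer is (-320*s^4 + 768*s^3 - 656*s^2 - 48*s + 256)/(360*s^4 - 42*s^3 - 381*s^2 + 501*s + 192).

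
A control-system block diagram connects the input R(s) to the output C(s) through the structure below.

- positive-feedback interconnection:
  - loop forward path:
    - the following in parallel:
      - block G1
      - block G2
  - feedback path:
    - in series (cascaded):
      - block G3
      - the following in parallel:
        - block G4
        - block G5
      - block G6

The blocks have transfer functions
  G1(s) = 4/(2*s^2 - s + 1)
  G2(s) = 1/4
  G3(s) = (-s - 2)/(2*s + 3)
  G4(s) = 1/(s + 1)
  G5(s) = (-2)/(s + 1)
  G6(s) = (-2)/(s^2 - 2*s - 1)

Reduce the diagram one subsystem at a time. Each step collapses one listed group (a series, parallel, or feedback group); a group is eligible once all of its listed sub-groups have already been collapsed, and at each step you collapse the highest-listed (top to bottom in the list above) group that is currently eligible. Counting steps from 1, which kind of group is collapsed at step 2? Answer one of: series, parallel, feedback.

Step 1: reduce the parallel group G1, G2
Step 2: sum the parallel branches G4, G5
Step 3: cascade G3, (G4+G5), G6
Step 4: close the feedback loop around (G1+G2), (G3*(G4+G5)*G6)
The group at step 2 is a parallel group.

Final answer: parallel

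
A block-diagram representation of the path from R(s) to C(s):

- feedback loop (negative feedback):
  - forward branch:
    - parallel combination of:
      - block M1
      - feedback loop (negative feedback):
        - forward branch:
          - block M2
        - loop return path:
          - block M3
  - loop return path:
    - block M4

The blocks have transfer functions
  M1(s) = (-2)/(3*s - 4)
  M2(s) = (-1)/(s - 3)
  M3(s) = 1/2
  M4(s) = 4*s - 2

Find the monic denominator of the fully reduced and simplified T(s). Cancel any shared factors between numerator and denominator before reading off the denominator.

Step 1. feedback reduction of M2, M3: (-2)/(2*s - 7)
Step 2. reduce the parallel group M1, [M2/(1+M2*M3)]: (22 - 10*s)/(6*s^2 - 29*s + 28)
Step 3. close the feedback loop around (M1+[M2/(1+M2*M3)]), M4: (10*s - 22)/(34*s^2 - 79*s + 16)
No further cancellation is possible in the step-3 result, so that is T(s). Its denominator becomes monic after dividing by the leading coefficient 34.

Hence the answer: s^2 - 79*s/34 + 8/17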